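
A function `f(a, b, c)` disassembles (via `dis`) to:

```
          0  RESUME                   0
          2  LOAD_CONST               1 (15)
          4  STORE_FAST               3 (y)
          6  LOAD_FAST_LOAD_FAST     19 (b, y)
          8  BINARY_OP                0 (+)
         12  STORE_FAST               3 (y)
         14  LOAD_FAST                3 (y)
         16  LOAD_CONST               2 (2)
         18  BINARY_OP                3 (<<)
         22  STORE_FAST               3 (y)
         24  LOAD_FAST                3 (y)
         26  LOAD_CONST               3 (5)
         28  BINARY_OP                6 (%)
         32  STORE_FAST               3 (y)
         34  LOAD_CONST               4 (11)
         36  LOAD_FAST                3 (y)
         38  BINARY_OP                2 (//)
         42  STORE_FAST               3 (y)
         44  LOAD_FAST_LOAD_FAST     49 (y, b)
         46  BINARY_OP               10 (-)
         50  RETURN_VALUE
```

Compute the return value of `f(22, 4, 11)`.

7

LOAD_CONST → push 15. Stack: [15]
STORE_FAST y → y=15. Stack: []
LOAD_FAST_LOAD_FAST b,y → push 4,15. Stack: [4, 15]
BINARY_OP + → 4 + 15 = 19. Stack: [19]
STORE_FAST y → y=19. Stack: []
LOAD_FAST y → push 19. Stack: [19]
LOAD_CONST → push 2. Stack: [19, 2]
BINARY_OP << → 19 << 2 = 76. Stack: [76]
STORE_FAST y → y=76. Stack: []
LOAD_FAST y → push 76. Stack: [76]
LOAD_CONST → push 5. Stack: [76, 5]
BINARY_OP % → 76 % 5 = 1. Stack: [1]
STORE_FAST y → y=1. Stack: []
LOAD_CONST → push 11. Stack: [11]
LOAD_FAST y → push 1. Stack: [11, 1]
BINARY_OP // → 11 // 1 = 11. Stack: [11]
STORE_FAST y → y=11. Stack: []
LOAD_FAST_LOAD_FAST y,b → push 11,4. Stack: [11, 4]
BINARY_OP - → 11 - 4 = 7. Stack: [7]
RETURN_VALUE → return 7.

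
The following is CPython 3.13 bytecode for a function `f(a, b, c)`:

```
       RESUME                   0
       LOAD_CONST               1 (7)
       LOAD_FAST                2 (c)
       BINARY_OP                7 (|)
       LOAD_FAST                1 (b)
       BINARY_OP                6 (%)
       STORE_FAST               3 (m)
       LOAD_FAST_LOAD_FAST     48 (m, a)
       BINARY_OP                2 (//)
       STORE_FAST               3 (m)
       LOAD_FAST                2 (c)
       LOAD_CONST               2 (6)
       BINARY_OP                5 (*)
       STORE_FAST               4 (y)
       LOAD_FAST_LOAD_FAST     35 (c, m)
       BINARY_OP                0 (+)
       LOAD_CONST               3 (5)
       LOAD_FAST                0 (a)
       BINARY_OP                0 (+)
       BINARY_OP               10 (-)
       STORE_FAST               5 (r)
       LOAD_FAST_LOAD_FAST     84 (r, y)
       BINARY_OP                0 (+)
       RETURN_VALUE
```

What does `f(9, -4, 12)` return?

LOAD_CONST → push 7. Stack: [7]
LOAD_FAST c → push 12. Stack: [7, 12]
BINARY_OP | → 7 | 12 = 15. Stack: [15]
LOAD_FAST b → push -4. Stack: [15, -4]
BINARY_OP % → 15 % -4 = -1. Stack: [-1]
STORE_FAST m → m=-1. Stack: []
LOAD_FAST_LOAD_FAST m,a → push -1,9. Stack: [-1, 9]
BINARY_OP // → -1 // 9 = -1. Stack: [-1]
STORE_FAST m → m=-1. Stack: []
LOAD_FAST c → push 12. Stack: [12]
LOAD_CONST → push 6. Stack: [12, 6]
BINARY_OP * → 12 * 6 = 72. Stack: [72]
STORE_FAST y → y=72. Stack: []
LOAD_FAST_LOAD_FAST c,m → push 12,-1. Stack: [12, -1]
BINARY_OP + → 12 + -1 = 11. Stack: [11]
LOAD_CONST → push 5. Stack: [11, 5]
LOAD_FAST a → push 9. Stack: [11, 5, 9]
BINARY_OP + → 5 + 9 = 14. Stack: [11, 14]
BINARY_OP - → 11 - 14 = -3. Stack: [-3]
STORE_FAST r → r=-3. Stack: []
LOAD_FAST_LOAD_FAST r,y → push -3,72. Stack: [-3, 72]
BINARY_OP + → -3 + 72 = 69. Stack: [69]
RETURN_VALUE → return 69.

69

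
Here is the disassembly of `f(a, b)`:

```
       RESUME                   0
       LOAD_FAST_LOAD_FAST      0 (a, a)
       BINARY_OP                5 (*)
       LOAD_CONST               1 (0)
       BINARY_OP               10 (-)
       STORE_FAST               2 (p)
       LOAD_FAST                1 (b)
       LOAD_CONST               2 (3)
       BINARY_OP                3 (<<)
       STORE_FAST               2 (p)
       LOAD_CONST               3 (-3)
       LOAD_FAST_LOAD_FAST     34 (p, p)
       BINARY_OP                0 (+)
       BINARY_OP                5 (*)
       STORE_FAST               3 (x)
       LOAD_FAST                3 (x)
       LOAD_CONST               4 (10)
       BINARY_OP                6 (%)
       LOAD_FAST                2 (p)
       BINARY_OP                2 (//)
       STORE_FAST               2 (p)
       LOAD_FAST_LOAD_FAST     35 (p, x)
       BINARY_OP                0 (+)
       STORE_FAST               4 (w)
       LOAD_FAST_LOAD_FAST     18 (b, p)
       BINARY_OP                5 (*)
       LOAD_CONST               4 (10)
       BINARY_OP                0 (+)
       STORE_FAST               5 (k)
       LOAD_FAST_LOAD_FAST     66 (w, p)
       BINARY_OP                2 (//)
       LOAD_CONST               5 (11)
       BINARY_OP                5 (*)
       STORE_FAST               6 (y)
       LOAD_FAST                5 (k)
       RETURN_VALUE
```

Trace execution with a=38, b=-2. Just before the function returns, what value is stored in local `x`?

96

LOAD_FAST_LOAD_FAST a,a → push 38,38. Stack: [38, 38]
BINARY_OP * → 38 * 38 = 1444. Stack: [1444]
LOAD_CONST → push 0. Stack: [1444, 0]
BINARY_OP - → 1444 - 0 = 1444. Stack: [1444]
STORE_FAST p → p=1444. Stack: []
LOAD_FAST b → push -2. Stack: [-2]
LOAD_CONST → push 3. Stack: [-2, 3]
BINARY_OP << → -2 << 3 = -16. Stack: [-16]
STORE_FAST p → p=-16. Stack: []
LOAD_CONST → push -3. Stack: [-3]
LOAD_FAST_LOAD_FAST p,p → push -16,-16. Stack: [-3, -16, -16]
BINARY_OP + → -16 + -16 = -32. Stack: [-3, -32]
BINARY_OP * → -3 * -32 = 96. Stack: [96]
STORE_FAST x → x=96. Stack: []
LOAD_FAST x → push 96. Stack: [96]
LOAD_CONST → push 10. Stack: [96, 10]
BINARY_OP % → 96 % 10 = 6. Stack: [6]
LOAD_FAST p → push -16. Stack: [6, -16]
BINARY_OP // → 6 // -16 = -1. Stack: [-1]
STORE_FAST p → p=-1. Stack: []
LOAD_FAST_LOAD_FAST p,x → push -1,96. Stack: [-1, 96]
BINARY_OP + → -1 + 96 = 95. Stack: [95]
STORE_FAST w → w=95. Stack: []
LOAD_FAST_LOAD_FAST b,p → push -2,-1. Stack: [-2, -1]
BINARY_OP * → -2 * -1 = 2. Stack: [2]
LOAD_CONST → push 10. Stack: [2, 10]
BINARY_OP + → 2 + 10 = 12. Stack: [12]
STORE_FAST k → k=12. Stack: []
LOAD_FAST_LOAD_FAST w,p → push 95,-1. Stack: [95, -1]
BINARY_OP // → 95 // -1 = -95. Stack: [-95]
LOAD_CONST → push 11. Stack: [-95, 11]
BINARY_OP * → -95 * 11 = -1045. Stack: [-1045]
STORE_FAST y → y=-1045. Stack: []
LOAD_FAST k → push 12. Stack: [12]
RETURN_VALUE → return 12.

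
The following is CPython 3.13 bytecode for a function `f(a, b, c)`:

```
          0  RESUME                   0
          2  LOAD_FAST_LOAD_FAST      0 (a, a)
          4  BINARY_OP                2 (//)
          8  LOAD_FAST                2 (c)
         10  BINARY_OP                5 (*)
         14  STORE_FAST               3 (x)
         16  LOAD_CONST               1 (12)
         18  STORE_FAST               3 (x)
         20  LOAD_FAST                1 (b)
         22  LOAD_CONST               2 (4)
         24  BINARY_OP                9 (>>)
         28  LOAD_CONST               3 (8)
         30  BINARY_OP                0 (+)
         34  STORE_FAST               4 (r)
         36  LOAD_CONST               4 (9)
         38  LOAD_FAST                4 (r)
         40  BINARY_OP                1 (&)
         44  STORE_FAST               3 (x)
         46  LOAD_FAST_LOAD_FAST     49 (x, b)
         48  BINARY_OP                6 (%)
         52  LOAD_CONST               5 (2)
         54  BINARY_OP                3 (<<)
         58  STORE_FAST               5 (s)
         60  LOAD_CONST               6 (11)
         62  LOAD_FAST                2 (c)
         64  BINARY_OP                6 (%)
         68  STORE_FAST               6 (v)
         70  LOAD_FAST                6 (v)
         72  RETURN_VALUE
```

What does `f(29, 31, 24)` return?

11

LOAD_FAST_LOAD_FAST a,a → push 29,29. Stack: [29, 29]
BINARY_OP // → 29 // 29 = 1. Stack: [1]
LOAD_FAST c → push 24. Stack: [1, 24]
BINARY_OP * → 1 * 24 = 24. Stack: [24]
STORE_FAST x → x=24. Stack: []
LOAD_CONST → push 12. Stack: [12]
STORE_FAST x → x=12. Stack: []
LOAD_FAST b → push 31. Stack: [31]
LOAD_CONST → push 4. Stack: [31, 4]
BINARY_OP >> → 31 >> 4 = 1. Stack: [1]
LOAD_CONST → push 8. Stack: [1, 8]
BINARY_OP + → 1 + 8 = 9. Stack: [9]
STORE_FAST r → r=9. Stack: []
LOAD_CONST → push 9. Stack: [9]
LOAD_FAST r → push 9. Stack: [9, 9]
BINARY_OP & → 9 & 9 = 9. Stack: [9]
STORE_FAST x → x=9. Stack: []
LOAD_FAST_LOAD_FAST x,b → push 9,31. Stack: [9, 31]
BINARY_OP % → 9 % 31 = 9. Stack: [9]
LOAD_CONST → push 2. Stack: [9, 2]
BINARY_OP << → 9 << 2 = 36. Stack: [36]
STORE_FAST s → s=36. Stack: []
LOAD_CONST → push 11. Stack: [11]
LOAD_FAST c → push 24. Stack: [11, 24]
BINARY_OP % → 11 % 24 = 11. Stack: [11]
STORE_FAST v → v=11. Stack: []
LOAD_FAST v → push 11. Stack: [11]
RETURN_VALUE → return 11.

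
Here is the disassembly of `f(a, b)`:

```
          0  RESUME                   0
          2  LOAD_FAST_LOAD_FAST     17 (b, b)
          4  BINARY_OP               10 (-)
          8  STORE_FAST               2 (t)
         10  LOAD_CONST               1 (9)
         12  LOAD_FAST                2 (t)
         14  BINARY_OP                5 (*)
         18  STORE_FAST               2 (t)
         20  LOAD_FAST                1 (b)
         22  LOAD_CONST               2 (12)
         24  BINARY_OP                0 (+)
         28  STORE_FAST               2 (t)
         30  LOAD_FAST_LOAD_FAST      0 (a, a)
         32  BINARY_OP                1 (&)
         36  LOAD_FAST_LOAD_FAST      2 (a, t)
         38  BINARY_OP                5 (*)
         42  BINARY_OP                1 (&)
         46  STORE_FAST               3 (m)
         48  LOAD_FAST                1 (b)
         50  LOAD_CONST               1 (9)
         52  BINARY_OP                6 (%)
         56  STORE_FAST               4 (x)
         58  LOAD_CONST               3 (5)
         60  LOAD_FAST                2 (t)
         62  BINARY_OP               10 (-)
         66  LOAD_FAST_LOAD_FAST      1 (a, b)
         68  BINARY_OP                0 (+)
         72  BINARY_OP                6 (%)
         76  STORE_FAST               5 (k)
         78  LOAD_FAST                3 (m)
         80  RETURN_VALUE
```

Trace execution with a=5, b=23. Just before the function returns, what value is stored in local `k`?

26

LOAD_FAST_LOAD_FAST b,b → push 23,23. Stack: [23, 23]
BINARY_OP - → 23 - 23 = 0. Stack: [0]
STORE_FAST t → t=0. Stack: []
LOAD_CONST → push 9. Stack: [9]
LOAD_FAST t → push 0. Stack: [9, 0]
BINARY_OP * → 9 * 0 = 0. Stack: [0]
STORE_FAST t → t=0. Stack: []
LOAD_FAST b → push 23. Stack: [23]
LOAD_CONST → push 12. Stack: [23, 12]
BINARY_OP + → 23 + 12 = 35. Stack: [35]
STORE_FAST t → t=35. Stack: []
LOAD_FAST_LOAD_FAST a,a → push 5,5. Stack: [5, 5]
BINARY_OP & → 5 & 5 = 5. Stack: [5]
LOAD_FAST_LOAD_FAST a,t → push 5,35. Stack: [5, 5, 35]
BINARY_OP * → 5 * 35 = 175. Stack: [5, 175]
BINARY_OP & → 5 & 175 = 5. Stack: [5]
STORE_FAST m → m=5. Stack: []
LOAD_FAST b → push 23. Stack: [23]
LOAD_CONST → push 9. Stack: [23, 9]
BINARY_OP % → 23 % 9 = 5. Stack: [5]
STORE_FAST x → x=5. Stack: []
LOAD_CONST → push 5. Stack: [5]
LOAD_FAST t → push 35. Stack: [5, 35]
BINARY_OP - → 5 - 35 = -30. Stack: [-30]
LOAD_FAST_LOAD_FAST a,b → push 5,23. Stack: [-30, 5, 23]
BINARY_OP + → 5 + 23 = 28. Stack: [-30, 28]
BINARY_OP % → -30 % 28 = 26. Stack: [26]
STORE_FAST k → k=26. Stack: []
LOAD_FAST m → push 5. Stack: [5]
RETURN_VALUE → return 5.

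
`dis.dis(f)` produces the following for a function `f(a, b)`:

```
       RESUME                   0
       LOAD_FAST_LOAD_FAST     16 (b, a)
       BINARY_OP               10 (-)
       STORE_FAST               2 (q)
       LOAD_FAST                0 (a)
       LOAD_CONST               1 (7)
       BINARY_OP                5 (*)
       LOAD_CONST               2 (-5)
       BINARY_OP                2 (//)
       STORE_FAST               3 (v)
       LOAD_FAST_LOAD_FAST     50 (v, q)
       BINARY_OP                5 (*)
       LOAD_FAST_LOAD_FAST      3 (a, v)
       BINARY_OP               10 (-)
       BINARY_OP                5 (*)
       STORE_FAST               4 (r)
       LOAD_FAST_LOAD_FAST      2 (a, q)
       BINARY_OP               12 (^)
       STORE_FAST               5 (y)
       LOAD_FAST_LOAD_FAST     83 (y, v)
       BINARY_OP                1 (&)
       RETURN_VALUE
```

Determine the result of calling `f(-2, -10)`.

2

LOAD_FAST_LOAD_FAST b,a → push -10,-2. Stack: [-10, -2]
BINARY_OP - → -10 - -2 = -8. Stack: [-8]
STORE_FAST q → q=-8. Stack: []
LOAD_FAST a → push -2. Stack: [-2]
LOAD_CONST → push 7. Stack: [-2, 7]
BINARY_OP * → -2 * 7 = -14. Stack: [-14]
LOAD_CONST → push -5. Stack: [-14, -5]
BINARY_OP // → -14 // -5 = 2. Stack: [2]
STORE_FAST v → v=2. Stack: []
LOAD_FAST_LOAD_FAST v,q → push 2,-8. Stack: [2, -8]
BINARY_OP * → 2 * -8 = -16. Stack: [-16]
LOAD_FAST_LOAD_FAST a,v → push -2,2. Stack: [-16, -2, 2]
BINARY_OP - → -2 - 2 = -4. Stack: [-16, -4]
BINARY_OP * → -16 * -4 = 64. Stack: [64]
STORE_FAST r → r=64. Stack: []
LOAD_FAST_LOAD_FAST a,q → push -2,-8. Stack: [-2, -8]
BINARY_OP ^ → -2 ^ -8 = 6. Stack: [6]
STORE_FAST y → y=6. Stack: []
LOAD_FAST_LOAD_FAST y,v → push 6,2. Stack: [6, 2]
BINARY_OP & → 6 & 2 = 2. Stack: [2]
RETURN_VALUE → return 2.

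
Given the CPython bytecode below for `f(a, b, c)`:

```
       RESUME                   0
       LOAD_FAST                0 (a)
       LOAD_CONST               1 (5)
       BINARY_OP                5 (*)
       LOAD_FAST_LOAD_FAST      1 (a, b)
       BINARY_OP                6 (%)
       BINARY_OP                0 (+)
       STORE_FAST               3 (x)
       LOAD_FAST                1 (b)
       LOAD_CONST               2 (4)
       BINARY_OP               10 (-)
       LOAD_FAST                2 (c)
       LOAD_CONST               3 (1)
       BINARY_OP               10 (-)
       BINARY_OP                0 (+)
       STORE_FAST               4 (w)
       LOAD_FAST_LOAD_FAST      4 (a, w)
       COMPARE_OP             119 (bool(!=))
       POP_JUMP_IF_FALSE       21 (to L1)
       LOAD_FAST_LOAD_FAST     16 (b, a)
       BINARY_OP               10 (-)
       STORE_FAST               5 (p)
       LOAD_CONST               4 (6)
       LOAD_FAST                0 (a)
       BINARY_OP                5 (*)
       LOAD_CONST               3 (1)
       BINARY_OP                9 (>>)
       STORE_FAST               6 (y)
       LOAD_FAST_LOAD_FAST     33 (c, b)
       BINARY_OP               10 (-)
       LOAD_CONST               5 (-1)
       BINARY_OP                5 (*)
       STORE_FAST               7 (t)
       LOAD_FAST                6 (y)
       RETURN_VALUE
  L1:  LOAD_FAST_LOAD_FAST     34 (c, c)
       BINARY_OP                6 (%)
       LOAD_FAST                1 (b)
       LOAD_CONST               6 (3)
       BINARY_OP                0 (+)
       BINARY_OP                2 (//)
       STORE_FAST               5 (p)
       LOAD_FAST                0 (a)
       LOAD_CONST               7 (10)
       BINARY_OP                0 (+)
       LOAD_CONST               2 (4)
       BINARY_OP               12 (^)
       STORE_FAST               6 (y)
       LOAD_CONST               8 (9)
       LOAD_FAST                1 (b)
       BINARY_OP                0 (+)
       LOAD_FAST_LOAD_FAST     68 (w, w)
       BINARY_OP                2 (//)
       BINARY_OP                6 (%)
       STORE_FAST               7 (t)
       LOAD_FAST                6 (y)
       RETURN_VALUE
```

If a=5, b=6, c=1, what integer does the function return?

15

LOAD_FAST a → push 5. Stack: [5]
LOAD_CONST → push 5. Stack: [5, 5]
BINARY_OP * → 5 * 5 = 25. Stack: [25]
LOAD_FAST_LOAD_FAST a,b → push 5,6. Stack: [25, 5, 6]
BINARY_OP % → 5 % 6 = 5. Stack: [25, 5]
BINARY_OP + → 25 + 5 = 30. Stack: [30]
STORE_FAST x → x=30. Stack: []
LOAD_FAST b → push 6. Stack: [6]
LOAD_CONST → push 4. Stack: [6, 4]
BINARY_OP - → 6 - 4 = 2. Stack: [2]
LOAD_FAST c → push 1. Stack: [2, 1]
LOAD_CONST → push 1. Stack: [2, 1, 1]
BINARY_OP - → 1 - 1 = 0. Stack: [2, 0]
BINARY_OP + → 2 + 0 = 2. Stack: [2]
STORE_FAST w → w=2. Stack: []
LOAD_FAST_LOAD_FAST a,w → push 5,2. Stack: [5, 2]
COMPARE_OP bool(!=) → 5 vs 2 = True. Stack: [True]
POP_JUMP_IF_FALSE → pop True; no jump. Stack: []
LOAD_FAST_LOAD_FAST b,a → push 6,5. Stack: [6, 5]
BINARY_OP - → 6 - 5 = 1. Stack: [1]
STORE_FAST p → p=1. Stack: []
LOAD_CONST → push 6. Stack: [6]
LOAD_FAST a → push 5. Stack: [6, 5]
BINARY_OP * → 6 * 5 = 30. Stack: [30]
LOAD_CONST → push 1. Stack: [30, 1]
BINARY_OP >> → 30 >> 1 = 15. Stack: [15]
STORE_FAST y → y=15. Stack: []
LOAD_FAST_LOAD_FAST c,b → push 1,6. Stack: [1, 6]
BINARY_OP - → 1 - 6 = -5. Stack: [-5]
LOAD_CONST → push -1. Stack: [-5, -1]
BINARY_OP * → -5 * -1 = 5. Stack: [5]
STORE_FAST t → t=5. Stack: []
LOAD_FAST y → push 15. Stack: [15]
RETURN_VALUE → return 15.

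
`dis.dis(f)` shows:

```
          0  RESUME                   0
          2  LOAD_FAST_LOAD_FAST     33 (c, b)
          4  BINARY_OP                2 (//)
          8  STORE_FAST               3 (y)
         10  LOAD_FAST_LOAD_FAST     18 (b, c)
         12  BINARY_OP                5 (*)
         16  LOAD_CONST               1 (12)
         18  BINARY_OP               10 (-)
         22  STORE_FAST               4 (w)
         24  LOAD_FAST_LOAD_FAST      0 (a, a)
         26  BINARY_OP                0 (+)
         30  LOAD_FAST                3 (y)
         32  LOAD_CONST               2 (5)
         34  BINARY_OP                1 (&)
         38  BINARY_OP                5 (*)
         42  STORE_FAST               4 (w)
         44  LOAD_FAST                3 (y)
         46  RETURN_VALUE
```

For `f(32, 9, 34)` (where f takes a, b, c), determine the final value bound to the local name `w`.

64

LOAD_FAST_LOAD_FAST c,b → push 34,9. Stack: [34, 9]
BINARY_OP // → 34 // 9 = 3. Stack: [3]
STORE_FAST y → y=3. Stack: []
LOAD_FAST_LOAD_FAST b,c → push 9,34. Stack: [9, 34]
BINARY_OP * → 9 * 34 = 306. Stack: [306]
LOAD_CONST → push 12. Stack: [306, 12]
BINARY_OP - → 306 - 12 = 294. Stack: [294]
STORE_FAST w → w=294. Stack: []
LOAD_FAST_LOAD_FAST a,a → push 32,32. Stack: [32, 32]
BINARY_OP + → 32 + 32 = 64. Stack: [64]
LOAD_FAST y → push 3. Stack: [64, 3]
LOAD_CONST → push 5. Stack: [64, 3, 5]
BINARY_OP & → 3 & 5 = 1. Stack: [64, 1]
BINARY_OP * → 64 * 1 = 64. Stack: [64]
STORE_FAST w → w=64. Stack: []
LOAD_FAST y → push 3. Stack: [3]
RETURN_VALUE → return 3.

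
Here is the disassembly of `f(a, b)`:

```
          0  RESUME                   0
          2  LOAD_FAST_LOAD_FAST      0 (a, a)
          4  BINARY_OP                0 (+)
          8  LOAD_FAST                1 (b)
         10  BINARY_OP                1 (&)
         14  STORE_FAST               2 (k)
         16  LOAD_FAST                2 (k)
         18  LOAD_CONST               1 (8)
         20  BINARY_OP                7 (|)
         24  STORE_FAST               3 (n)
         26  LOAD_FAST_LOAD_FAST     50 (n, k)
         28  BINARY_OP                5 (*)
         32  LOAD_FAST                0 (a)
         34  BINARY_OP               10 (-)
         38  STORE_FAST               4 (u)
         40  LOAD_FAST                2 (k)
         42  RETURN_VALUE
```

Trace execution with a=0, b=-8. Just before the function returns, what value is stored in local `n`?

8

LOAD_FAST_LOAD_FAST a,a → push 0,0. Stack: [0, 0]
BINARY_OP + → 0 + 0 = 0. Stack: [0]
LOAD_FAST b → push -8. Stack: [0, -8]
BINARY_OP & → 0 & -8 = 0. Stack: [0]
STORE_FAST k → k=0. Stack: []
LOAD_FAST k → push 0. Stack: [0]
LOAD_CONST → push 8. Stack: [0, 8]
BINARY_OP | → 0 | 8 = 8. Stack: [8]
STORE_FAST n → n=8. Stack: []
LOAD_FAST_LOAD_FAST n,k → push 8,0. Stack: [8, 0]
BINARY_OP * → 8 * 0 = 0. Stack: [0]
LOAD_FAST a → push 0. Stack: [0, 0]
BINARY_OP - → 0 - 0 = 0. Stack: [0]
STORE_FAST u → u=0. Stack: []
LOAD_FAST k → push 0. Stack: [0]
RETURN_VALUE → return 0.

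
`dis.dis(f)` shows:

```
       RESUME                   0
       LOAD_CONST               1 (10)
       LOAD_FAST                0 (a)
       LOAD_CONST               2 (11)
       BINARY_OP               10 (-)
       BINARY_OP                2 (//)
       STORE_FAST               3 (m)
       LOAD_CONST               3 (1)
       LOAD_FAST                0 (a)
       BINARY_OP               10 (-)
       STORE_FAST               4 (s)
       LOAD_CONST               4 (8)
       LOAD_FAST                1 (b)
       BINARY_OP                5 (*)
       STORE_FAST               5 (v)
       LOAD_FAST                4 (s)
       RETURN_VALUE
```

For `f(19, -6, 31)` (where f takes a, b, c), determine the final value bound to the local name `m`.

LOAD_CONST → push 10. Stack: [10]
LOAD_FAST a → push 19. Stack: [10, 19]
LOAD_CONST → push 11. Stack: [10, 19, 11]
BINARY_OP - → 19 - 11 = 8. Stack: [10, 8]
BINARY_OP // → 10 // 8 = 1. Stack: [1]
STORE_FAST m → m=1. Stack: []
LOAD_CONST → push 1. Stack: [1]
LOAD_FAST a → push 19. Stack: [1, 19]
BINARY_OP - → 1 - 19 = -18. Stack: [-18]
STORE_FAST s → s=-18. Stack: []
LOAD_CONST → push 8. Stack: [8]
LOAD_FAST b → push -6. Stack: [8, -6]
BINARY_OP * → 8 * -6 = -48. Stack: [-48]
STORE_FAST v → v=-48. Stack: []
LOAD_FAST s → push -18. Stack: [-18]
RETURN_VALUE → return -18.

1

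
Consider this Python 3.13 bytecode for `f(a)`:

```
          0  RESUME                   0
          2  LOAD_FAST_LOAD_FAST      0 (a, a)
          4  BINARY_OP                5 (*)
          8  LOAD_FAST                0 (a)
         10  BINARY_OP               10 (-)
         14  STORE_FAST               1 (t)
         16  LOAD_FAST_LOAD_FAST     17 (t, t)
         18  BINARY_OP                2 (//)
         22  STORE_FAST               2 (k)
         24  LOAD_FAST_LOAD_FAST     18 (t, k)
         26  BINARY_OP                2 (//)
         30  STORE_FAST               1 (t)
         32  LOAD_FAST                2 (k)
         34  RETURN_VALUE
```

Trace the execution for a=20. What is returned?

1

LOAD_FAST_LOAD_FAST a,a → push 20,20. Stack: [20, 20]
BINARY_OP * → 20 * 20 = 400. Stack: [400]
LOAD_FAST a → push 20. Stack: [400, 20]
BINARY_OP - → 400 - 20 = 380. Stack: [380]
STORE_FAST t → t=380. Stack: []
LOAD_FAST_LOAD_FAST t,t → push 380,380. Stack: [380, 380]
BINARY_OP // → 380 // 380 = 1. Stack: [1]
STORE_FAST k → k=1. Stack: []
LOAD_FAST_LOAD_FAST t,k → push 380,1. Stack: [380, 1]
BINARY_OP // → 380 // 1 = 380. Stack: [380]
STORE_FAST t → t=380. Stack: []
LOAD_FAST k → push 1. Stack: [1]
RETURN_VALUE → return 1.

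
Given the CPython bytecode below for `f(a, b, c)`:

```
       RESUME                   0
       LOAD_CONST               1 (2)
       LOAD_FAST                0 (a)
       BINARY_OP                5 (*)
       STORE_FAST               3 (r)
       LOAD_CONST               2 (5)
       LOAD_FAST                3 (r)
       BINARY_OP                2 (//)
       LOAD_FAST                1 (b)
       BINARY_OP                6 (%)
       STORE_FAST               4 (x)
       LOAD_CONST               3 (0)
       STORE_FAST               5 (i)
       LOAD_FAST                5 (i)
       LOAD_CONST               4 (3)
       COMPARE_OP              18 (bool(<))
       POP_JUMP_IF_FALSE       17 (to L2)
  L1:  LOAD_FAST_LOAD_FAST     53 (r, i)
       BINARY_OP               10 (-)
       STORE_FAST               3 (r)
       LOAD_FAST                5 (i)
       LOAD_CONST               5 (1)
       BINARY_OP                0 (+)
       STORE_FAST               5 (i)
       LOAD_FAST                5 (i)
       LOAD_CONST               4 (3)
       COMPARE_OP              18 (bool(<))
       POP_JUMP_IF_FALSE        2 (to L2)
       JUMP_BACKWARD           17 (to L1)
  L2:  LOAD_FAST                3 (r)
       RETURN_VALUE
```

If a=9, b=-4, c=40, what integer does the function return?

LOAD_CONST → push 2. Stack: [2]
LOAD_FAST a → push 9. Stack: [2, 9]
BINARY_OP * → 2 * 9 = 18. Stack: [18]
STORE_FAST r → r=18. Stack: []
LOAD_CONST → push 5. Stack: [5]
LOAD_FAST r → push 18. Stack: [5, 18]
BINARY_OP // → 5 // 18 = 0. Stack: [0]
LOAD_FAST b → push -4. Stack: [0, -4]
BINARY_OP % → 0 % -4 = 0. Stack: [0]
STORE_FAST x → x=0. Stack: []
LOAD_CONST → push 0. Stack: [0]
STORE_FAST i → i=0. Stack: []
LOAD_FAST i → push 0. Stack: [0]
LOAD_CONST → push 3. Stack: [0, 3]
COMPARE_OP bool(<) → 0 vs 3 = True. Stack: [True]
POP_JUMP_IF_FALSE → pop True; no jump. Stack: []
LOAD_FAST_LOAD_FAST r,i → push 18,0. Stack: [18, 0]
BINARY_OP - → 18 - 0 = 18. Stack: [18]
STORE_FAST r → r=18. Stack: []
LOAD_FAST i → push 0. Stack: [0]
LOAD_CONST → push 1. Stack: [0, 1]
BINARY_OP + → 0 + 1 = 1. Stack: [1]
STORE_FAST i → i=1. Stack: []
LOAD_FAST i → push 1. Stack: [1]
LOAD_CONST → push 3. Stack: [1, 3]
COMPARE_OP bool(<) → 1 vs 3 = True. Stack: [True]
POP_JUMP_IF_FALSE → pop True; no jump. Stack: []
LOAD_FAST_LOAD_FAST r,i → push 18,1. Stack: [18, 1]
BINARY_OP - → 18 - 1 = 17. Stack: [17]
STORE_FAST r → r=17. Stack: []
LOAD_FAST i → push 1. Stack: [1]
LOAD_CONST → push 1. Stack: [1, 1]
BINARY_OP + → 1 + 1 = 2. Stack: [2]
STORE_FAST i → i=2. Stack: []
LOAD_FAST i → push 2. Stack: [2]
LOAD_CONST → push 3. Stack: [2, 3]
COMPARE_OP bool(<) → 2 vs 3 = True. Stack: [True]
POP_JUMP_IF_FALSE → pop True; no jump. Stack: []
LOAD_FAST_LOAD_FAST r,i → push 17,2. Stack: [17, 2]
BINARY_OP - → 17 - 2 = 15. Stack: [15]
STORE_FAST r → r=15. Stack: []
LOAD_FAST i → push 2. Stack: [2]
LOAD_CONST → push 1. Stack: [2, 1]
BINARY_OP + → 2 + 1 = 3. Stack: [3]
STORE_FAST i → i=3. Stack: []
LOAD_FAST i → push 3. Stack: [3]
LOAD_CONST → push 3. Stack: [3, 3]
COMPARE_OP bool(<) → 3 vs 3 = False. Stack: [False]
POP_JUMP_IF_FALSE → pop False; jump. Stack: []
LOAD_FAST r → push 15. Stack: [15]
RETURN_VALUE → return 15.

15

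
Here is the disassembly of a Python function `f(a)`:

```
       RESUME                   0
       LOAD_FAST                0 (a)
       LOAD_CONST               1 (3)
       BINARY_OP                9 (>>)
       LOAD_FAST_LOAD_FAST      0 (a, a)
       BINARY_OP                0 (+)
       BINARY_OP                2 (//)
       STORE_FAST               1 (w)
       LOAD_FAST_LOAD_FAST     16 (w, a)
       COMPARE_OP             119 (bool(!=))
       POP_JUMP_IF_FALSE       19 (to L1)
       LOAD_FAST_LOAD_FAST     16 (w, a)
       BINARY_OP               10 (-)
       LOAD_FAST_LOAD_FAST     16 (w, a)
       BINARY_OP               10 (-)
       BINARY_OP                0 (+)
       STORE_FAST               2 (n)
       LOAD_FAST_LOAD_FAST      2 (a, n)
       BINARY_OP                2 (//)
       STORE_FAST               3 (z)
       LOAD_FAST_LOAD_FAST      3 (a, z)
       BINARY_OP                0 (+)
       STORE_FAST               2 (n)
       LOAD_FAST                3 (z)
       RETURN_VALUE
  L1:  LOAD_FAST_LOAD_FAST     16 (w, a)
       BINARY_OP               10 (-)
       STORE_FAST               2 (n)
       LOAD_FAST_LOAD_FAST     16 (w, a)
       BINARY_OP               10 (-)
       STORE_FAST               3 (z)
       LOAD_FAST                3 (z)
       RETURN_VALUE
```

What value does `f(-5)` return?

LOAD_FAST a → push -5. Stack: [-5]
LOAD_CONST → push 3. Stack: [-5, 3]
BINARY_OP >> → -5 >> 3 = -1. Stack: [-1]
LOAD_FAST_LOAD_FAST a,a → push -5,-5. Stack: [-1, -5, -5]
BINARY_OP + → -5 + -5 = -10. Stack: [-1, -10]
BINARY_OP // → -1 // -10 = 0. Stack: [0]
STORE_FAST w → w=0. Stack: []
LOAD_FAST_LOAD_FAST w,a → push 0,-5. Stack: [0, -5]
COMPARE_OP bool(!=) → 0 vs -5 = True. Stack: [True]
POP_JUMP_IF_FALSE → pop True; no jump. Stack: []
LOAD_FAST_LOAD_FAST w,a → push 0,-5. Stack: [0, -5]
BINARY_OP - → 0 - -5 = 5. Stack: [5]
LOAD_FAST_LOAD_FAST w,a → push 0,-5. Stack: [5, 0, -5]
BINARY_OP - → 0 - -5 = 5. Stack: [5, 5]
BINARY_OP + → 5 + 5 = 10. Stack: [10]
STORE_FAST n → n=10. Stack: []
LOAD_FAST_LOAD_FAST a,n → push -5,10. Stack: [-5, 10]
BINARY_OP // → -5 // 10 = -1. Stack: [-1]
STORE_FAST z → z=-1. Stack: []
LOAD_FAST_LOAD_FAST a,z → push -5,-1. Stack: [-5, -1]
BINARY_OP + → -5 + -1 = -6. Stack: [-6]
STORE_FAST n → n=-6. Stack: []
LOAD_FAST z → push -1. Stack: [-1]
RETURN_VALUE → return -1.

-1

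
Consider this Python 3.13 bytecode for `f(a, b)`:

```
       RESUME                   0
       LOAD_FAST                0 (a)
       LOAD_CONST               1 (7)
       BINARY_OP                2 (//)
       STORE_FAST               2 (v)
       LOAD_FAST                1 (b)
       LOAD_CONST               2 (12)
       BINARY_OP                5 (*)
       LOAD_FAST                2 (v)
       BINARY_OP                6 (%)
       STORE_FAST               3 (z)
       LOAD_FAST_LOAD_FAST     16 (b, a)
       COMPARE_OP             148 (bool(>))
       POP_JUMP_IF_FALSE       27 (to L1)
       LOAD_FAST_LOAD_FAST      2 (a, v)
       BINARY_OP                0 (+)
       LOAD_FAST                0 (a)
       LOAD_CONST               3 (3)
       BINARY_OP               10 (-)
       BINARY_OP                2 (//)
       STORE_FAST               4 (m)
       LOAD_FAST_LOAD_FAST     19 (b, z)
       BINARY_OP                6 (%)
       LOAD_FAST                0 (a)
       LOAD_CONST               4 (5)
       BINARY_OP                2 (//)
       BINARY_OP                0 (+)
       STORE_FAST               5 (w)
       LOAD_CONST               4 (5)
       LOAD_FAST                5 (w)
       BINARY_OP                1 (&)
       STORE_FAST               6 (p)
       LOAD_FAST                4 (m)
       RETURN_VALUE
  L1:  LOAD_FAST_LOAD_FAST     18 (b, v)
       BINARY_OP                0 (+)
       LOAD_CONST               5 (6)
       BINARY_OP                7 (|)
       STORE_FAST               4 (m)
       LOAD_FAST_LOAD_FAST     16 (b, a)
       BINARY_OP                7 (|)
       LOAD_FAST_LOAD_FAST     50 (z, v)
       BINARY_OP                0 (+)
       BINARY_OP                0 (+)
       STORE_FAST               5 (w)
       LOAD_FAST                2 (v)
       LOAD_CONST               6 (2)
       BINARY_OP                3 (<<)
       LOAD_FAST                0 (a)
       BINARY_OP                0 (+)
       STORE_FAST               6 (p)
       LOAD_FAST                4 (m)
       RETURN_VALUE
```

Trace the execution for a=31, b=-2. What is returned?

LOAD_FAST a → push 31. Stack: [31]
LOAD_CONST → push 7. Stack: [31, 7]
BINARY_OP // → 31 // 7 = 4. Stack: [4]
STORE_FAST v → v=4. Stack: []
LOAD_FAST b → push -2. Stack: [-2]
LOAD_CONST → push 12. Stack: [-2, 12]
BINARY_OP * → -2 * 12 = -24. Stack: [-24]
LOAD_FAST v → push 4. Stack: [-24, 4]
BINARY_OP % → -24 % 4 = 0. Stack: [0]
STORE_FAST z → z=0. Stack: []
LOAD_FAST_LOAD_FAST b,a → push -2,31. Stack: [-2, 31]
COMPARE_OP bool(>) → -2 vs 31 = False. Stack: [False]
POP_JUMP_IF_FALSE → pop False; jump. Stack: []
LOAD_FAST_LOAD_FAST b,v → push -2,4. Stack: [-2, 4]
BINARY_OP + → -2 + 4 = 2. Stack: [2]
LOAD_CONST → push 6. Stack: [2, 6]
BINARY_OP | → 2 | 6 = 6. Stack: [6]
STORE_FAST m → m=6. Stack: []
LOAD_FAST_LOAD_FAST b,a → push -2,31. Stack: [-2, 31]
BINARY_OP | → -2 | 31 = -1. Stack: [-1]
LOAD_FAST_LOAD_FAST z,v → push 0,4. Stack: [-1, 0, 4]
BINARY_OP + → 0 + 4 = 4. Stack: [-1, 4]
BINARY_OP + → -1 + 4 = 3. Stack: [3]
STORE_FAST w → w=3. Stack: []
LOAD_FAST v → push 4. Stack: [4]
LOAD_CONST → push 2. Stack: [4, 2]
BINARY_OP << → 4 << 2 = 16. Stack: [16]
LOAD_FAST a → push 31. Stack: [16, 31]
BINARY_OP + → 16 + 31 = 47. Stack: [47]
STORE_FAST p → p=47. Stack: []
LOAD_FAST m → push 6. Stack: [6]
RETURN_VALUE → return 6.

6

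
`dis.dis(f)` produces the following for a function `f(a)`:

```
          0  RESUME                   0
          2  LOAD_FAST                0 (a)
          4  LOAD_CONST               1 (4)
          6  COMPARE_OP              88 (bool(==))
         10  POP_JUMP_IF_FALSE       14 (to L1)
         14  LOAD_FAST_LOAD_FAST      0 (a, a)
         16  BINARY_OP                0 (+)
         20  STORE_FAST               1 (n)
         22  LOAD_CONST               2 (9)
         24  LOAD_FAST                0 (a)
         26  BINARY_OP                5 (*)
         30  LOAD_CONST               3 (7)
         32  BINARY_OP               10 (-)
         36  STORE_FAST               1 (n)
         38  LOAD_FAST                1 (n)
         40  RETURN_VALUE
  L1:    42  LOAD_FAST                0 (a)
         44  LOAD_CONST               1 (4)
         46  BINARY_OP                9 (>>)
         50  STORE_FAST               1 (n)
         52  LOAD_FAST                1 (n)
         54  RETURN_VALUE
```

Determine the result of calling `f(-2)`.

-1

LOAD_FAST a → push -2. Stack: [-2]
LOAD_CONST → push 4. Stack: [-2, 4]
COMPARE_OP bool(==) → -2 vs 4 = False. Stack: [False]
POP_JUMP_IF_FALSE → pop False; jump. Stack: []
LOAD_FAST a → push -2. Stack: [-2]
LOAD_CONST → push 4. Stack: [-2, 4]
BINARY_OP >> → -2 >> 4 = -1. Stack: [-1]
STORE_FAST n → n=-1. Stack: []
LOAD_FAST n → push -1. Stack: [-1]
RETURN_VALUE → return -1.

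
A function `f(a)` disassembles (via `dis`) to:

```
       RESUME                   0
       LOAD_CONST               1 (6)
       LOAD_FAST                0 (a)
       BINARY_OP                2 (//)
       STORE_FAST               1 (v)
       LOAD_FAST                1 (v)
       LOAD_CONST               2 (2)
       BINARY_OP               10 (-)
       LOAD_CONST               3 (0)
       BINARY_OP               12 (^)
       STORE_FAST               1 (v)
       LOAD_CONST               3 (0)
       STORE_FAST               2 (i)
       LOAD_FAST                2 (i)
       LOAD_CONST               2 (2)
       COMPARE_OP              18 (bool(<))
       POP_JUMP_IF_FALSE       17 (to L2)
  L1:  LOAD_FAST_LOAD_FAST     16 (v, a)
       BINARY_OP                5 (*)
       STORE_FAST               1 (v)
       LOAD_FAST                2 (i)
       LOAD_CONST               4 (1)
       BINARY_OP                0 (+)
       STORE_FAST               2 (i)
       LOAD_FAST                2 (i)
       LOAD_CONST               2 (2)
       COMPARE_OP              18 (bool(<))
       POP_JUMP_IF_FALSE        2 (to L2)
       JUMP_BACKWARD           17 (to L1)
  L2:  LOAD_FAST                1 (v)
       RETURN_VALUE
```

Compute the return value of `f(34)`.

LOAD_CONST → push 6. Stack: [6]
LOAD_FAST a → push 34. Stack: [6, 34]
BINARY_OP // → 6 // 34 = 0. Stack: [0]
STORE_FAST v → v=0. Stack: []
LOAD_FAST v → push 0. Stack: [0]
LOAD_CONST → push 2. Stack: [0, 2]
BINARY_OP - → 0 - 2 = -2. Stack: [-2]
LOAD_CONST → push 0. Stack: [-2, 0]
BINARY_OP ^ → -2 ^ 0 = -2. Stack: [-2]
STORE_FAST v → v=-2. Stack: []
LOAD_CONST → push 0. Stack: [0]
STORE_FAST i → i=0. Stack: []
LOAD_FAST i → push 0. Stack: [0]
LOAD_CONST → push 2. Stack: [0, 2]
COMPARE_OP bool(<) → 0 vs 2 = True. Stack: [True]
POP_JUMP_IF_FALSE → pop True; no jump. Stack: []
LOAD_FAST_LOAD_FAST v,a → push -2,34. Stack: [-2, 34]
BINARY_OP * → -2 * 34 = -68. Stack: [-68]
STORE_FAST v → v=-68. Stack: []
LOAD_FAST i → push 0. Stack: [0]
LOAD_CONST → push 1. Stack: [0, 1]
BINARY_OP + → 0 + 1 = 1. Stack: [1]
STORE_FAST i → i=1. Stack: []
LOAD_FAST i → push 1. Stack: [1]
LOAD_CONST → push 2. Stack: [1, 2]
COMPARE_OP bool(<) → 1 vs 2 = True. Stack: [True]
POP_JUMP_IF_FALSE → pop True; no jump. Stack: []
LOAD_FAST_LOAD_FAST v,a → push -68,34. Stack: [-68, 34]
BINARY_OP * → -68 * 34 = -2312. Stack: [-2312]
STORE_FAST v → v=-2312. Stack: []
LOAD_FAST i → push 1. Stack: [1]
LOAD_CONST → push 1. Stack: [1, 1]
BINARY_OP + → 1 + 1 = 2. Stack: [2]
STORE_FAST i → i=2. Stack: []
LOAD_FAST i → push 2. Stack: [2]
LOAD_CONST → push 2. Stack: [2, 2]
COMPARE_OP bool(<) → 2 vs 2 = False. Stack: [False]
POP_JUMP_IF_FALSE → pop False; jump. Stack: []
LOAD_FAST v → push -2312. Stack: [-2312]
RETURN_VALUE → return -2312.

-2312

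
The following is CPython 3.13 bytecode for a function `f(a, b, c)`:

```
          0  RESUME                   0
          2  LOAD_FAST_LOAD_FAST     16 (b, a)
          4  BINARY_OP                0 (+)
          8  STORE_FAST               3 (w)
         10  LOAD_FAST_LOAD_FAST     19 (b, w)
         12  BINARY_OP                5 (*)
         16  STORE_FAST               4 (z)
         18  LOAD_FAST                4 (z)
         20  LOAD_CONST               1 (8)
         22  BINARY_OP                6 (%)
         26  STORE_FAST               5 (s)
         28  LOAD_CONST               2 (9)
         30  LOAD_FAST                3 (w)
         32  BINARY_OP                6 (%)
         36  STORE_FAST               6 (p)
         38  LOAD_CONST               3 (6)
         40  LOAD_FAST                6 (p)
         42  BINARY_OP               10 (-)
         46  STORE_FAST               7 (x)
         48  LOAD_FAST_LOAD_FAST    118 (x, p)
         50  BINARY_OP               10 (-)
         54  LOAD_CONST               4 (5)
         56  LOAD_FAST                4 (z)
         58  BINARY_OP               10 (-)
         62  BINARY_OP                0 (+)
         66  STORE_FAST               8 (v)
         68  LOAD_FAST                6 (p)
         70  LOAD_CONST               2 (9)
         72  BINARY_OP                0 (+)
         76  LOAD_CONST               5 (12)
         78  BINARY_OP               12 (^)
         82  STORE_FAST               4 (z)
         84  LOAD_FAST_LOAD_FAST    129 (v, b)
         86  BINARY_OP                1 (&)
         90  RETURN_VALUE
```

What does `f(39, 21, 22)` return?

5

LOAD_FAST_LOAD_FAST b,a → push 21,39. Stack: [21, 39]
BINARY_OP + → 21 + 39 = 60. Stack: [60]
STORE_FAST w → w=60. Stack: []
LOAD_FAST_LOAD_FAST b,w → push 21,60. Stack: [21, 60]
BINARY_OP * → 21 * 60 = 1260. Stack: [1260]
STORE_FAST z → z=1260. Stack: []
LOAD_FAST z → push 1260. Stack: [1260]
LOAD_CONST → push 8. Stack: [1260, 8]
BINARY_OP % → 1260 % 8 = 4. Stack: [4]
STORE_FAST s → s=4. Stack: []
LOAD_CONST → push 9. Stack: [9]
LOAD_FAST w → push 60. Stack: [9, 60]
BINARY_OP % → 9 % 60 = 9. Stack: [9]
STORE_FAST p → p=9. Stack: []
LOAD_CONST → push 6. Stack: [6]
LOAD_FAST p → push 9. Stack: [6, 9]
BINARY_OP - → 6 - 9 = -3. Stack: [-3]
STORE_FAST x → x=-3. Stack: []
LOAD_FAST_LOAD_FAST x,p → push -3,9. Stack: [-3, 9]
BINARY_OP - → -3 - 9 = -12. Stack: [-12]
LOAD_CONST → push 5. Stack: [-12, 5]
LOAD_FAST z → push 1260. Stack: [-12, 5, 1260]
BINARY_OP - → 5 - 1260 = -1255. Stack: [-12, -1255]
BINARY_OP + → -12 + -1255 = -1267. Stack: [-1267]
STORE_FAST v → v=-1267. Stack: []
LOAD_FAST p → push 9. Stack: [9]
LOAD_CONST → push 9. Stack: [9, 9]
BINARY_OP + → 9 + 9 = 18. Stack: [18]
LOAD_CONST → push 12. Stack: [18, 12]
BINARY_OP ^ → 18 ^ 12 = 30. Stack: [30]
STORE_FAST z → z=30. Stack: []
LOAD_FAST_LOAD_FAST v,b → push -1267,21. Stack: [-1267, 21]
BINARY_OP & → -1267 & 21 = 5. Stack: [5]
RETURN_VALUE → return 5.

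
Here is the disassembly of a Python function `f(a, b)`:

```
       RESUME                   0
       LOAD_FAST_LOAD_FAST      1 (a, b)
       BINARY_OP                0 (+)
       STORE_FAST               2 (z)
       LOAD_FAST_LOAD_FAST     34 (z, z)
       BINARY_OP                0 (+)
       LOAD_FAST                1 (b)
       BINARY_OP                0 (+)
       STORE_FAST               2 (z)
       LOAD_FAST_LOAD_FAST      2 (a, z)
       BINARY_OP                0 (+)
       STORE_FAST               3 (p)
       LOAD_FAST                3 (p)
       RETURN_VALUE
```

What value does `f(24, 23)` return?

141

LOAD_FAST_LOAD_FAST a,b → push 24,23. Stack: [24, 23]
BINARY_OP + → 24 + 23 = 47. Stack: [47]
STORE_FAST z → z=47. Stack: []
LOAD_FAST_LOAD_FAST z,z → push 47,47. Stack: [47, 47]
BINARY_OP + → 47 + 47 = 94. Stack: [94]
LOAD_FAST b → push 23. Stack: [94, 23]
BINARY_OP + → 94 + 23 = 117. Stack: [117]
STORE_FAST z → z=117. Stack: []
LOAD_FAST_LOAD_FAST a,z → push 24,117. Stack: [24, 117]
BINARY_OP + → 24 + 117 = 141. Stack: [141]
STORE_FAST p → p=141. Stack: []
LOAD_FAST p → push 141. Stack: [141]
RETURN_VALUE → return 141.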